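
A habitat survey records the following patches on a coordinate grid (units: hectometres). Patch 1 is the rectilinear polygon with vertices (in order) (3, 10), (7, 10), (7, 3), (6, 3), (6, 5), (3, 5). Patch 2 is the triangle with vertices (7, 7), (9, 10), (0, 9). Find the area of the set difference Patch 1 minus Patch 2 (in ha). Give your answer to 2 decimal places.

14.06

|Patch 1| = 22, |Patch 1∩Patch 2| = 7.9365.
|Patch 1 ∖ Patch 2| = |Patch 1| − |Patch 1∩Patch 2| = 22 − 7.9365 = 14.06.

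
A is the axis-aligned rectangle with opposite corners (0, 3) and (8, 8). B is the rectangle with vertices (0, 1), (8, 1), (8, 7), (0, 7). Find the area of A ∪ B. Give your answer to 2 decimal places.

56.00

By inclusion–exclusion:
Individual areas: |A| = 40, |B| = 48.
|A∩B|: x∈[0,8], y∈[3,7] → 8·4 = 32.
|A ∪ B| = 88 − 32 = 56.00.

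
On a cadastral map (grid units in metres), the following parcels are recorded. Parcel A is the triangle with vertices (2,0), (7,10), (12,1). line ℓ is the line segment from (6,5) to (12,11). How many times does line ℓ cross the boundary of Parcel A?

1

The segment meets the boundary at (8.429,7.429).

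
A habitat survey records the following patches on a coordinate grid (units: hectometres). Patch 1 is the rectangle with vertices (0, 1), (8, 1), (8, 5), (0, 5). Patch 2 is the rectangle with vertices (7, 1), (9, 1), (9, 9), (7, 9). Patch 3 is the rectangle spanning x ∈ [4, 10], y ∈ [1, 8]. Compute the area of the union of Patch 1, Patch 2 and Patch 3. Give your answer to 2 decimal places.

60.00

By inclusion–exclusion:
Individual areas: |Patch 1| = 32, |Patch 2| = 16, |Patch 3| = 42.
|Patch 1∩Patch 2|: x∈[7,8], y∈[1,5] → 1·4 = 4.
|Patch 1∩Patch 3|: x∈[4,8], y∈[1,5] → 4·4 = 16.
|Patch 2∩Patch 3|: x∈[7,9], y∈[1,8] → 2·7 = 14.
|Patch 1∩Patch 2∩Patch 3| = 4.
|Patch 1 ∪ Patch 2 ∪ Patch 3| = 90 − 34 + 4 = 60.00.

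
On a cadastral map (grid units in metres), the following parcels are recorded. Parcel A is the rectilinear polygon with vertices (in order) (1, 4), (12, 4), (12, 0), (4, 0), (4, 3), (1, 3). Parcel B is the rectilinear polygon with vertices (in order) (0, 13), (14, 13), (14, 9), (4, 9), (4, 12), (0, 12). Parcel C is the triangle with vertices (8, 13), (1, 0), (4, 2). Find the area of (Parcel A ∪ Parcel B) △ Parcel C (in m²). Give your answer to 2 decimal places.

85.02

|Parcel A ∪ Parcel B| = 79.
|(Parcel A ∪ Parcel B) ∩ Parcel C| = 3.2413.
|(Parcel A ∪ Parcel B) △ Parcel C| = 79 + 12.5 − 6.4825 = 85.02.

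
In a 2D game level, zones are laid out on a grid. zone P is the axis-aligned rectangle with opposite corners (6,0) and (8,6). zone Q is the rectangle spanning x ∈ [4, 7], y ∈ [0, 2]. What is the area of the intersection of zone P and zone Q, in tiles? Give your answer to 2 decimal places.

2.00

|zone P∩zone Q|: x∈[6,7], y∈[0,2] → 1·2 = 2.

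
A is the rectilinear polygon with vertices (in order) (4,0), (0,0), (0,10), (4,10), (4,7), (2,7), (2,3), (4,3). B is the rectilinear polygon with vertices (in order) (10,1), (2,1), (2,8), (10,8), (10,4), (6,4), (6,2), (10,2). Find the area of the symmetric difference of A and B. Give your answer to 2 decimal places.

|A| = 32, |B| = 48, |A∩B| = 6.
|A △ B| = |A| + |B| − 2·|A∩B| = 32 + 48 − 12 = 68.00.

68.00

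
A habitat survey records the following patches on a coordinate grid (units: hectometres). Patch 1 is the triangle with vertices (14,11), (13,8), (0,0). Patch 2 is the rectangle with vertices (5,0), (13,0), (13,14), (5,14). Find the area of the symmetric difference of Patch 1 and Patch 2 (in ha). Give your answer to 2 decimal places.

|Patch 1| = 15.5, |Patch 2| = 112, |Patch 1∩Patch 2| = 12.2637.
|Patch 1 △ Patch 2| = |Patch 1| + |Patch 2| − 2·|Patch 1∩Patch 2| = 15.5 + 112 − 24.5275 = 102.97.

102.97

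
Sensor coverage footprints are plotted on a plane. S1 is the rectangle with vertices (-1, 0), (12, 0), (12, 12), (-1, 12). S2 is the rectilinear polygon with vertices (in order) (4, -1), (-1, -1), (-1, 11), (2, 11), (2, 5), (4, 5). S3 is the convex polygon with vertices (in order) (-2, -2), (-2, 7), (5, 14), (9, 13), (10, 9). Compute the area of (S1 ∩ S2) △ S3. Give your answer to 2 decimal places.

|S1 ∩ S2| = 43.
|(S1 ∩ S2) ∩ S3| = 31.8182.
|(S1 ∩ S2) △ S3| = 43 + 96.5 − 63.6364 = 75.86.

75.86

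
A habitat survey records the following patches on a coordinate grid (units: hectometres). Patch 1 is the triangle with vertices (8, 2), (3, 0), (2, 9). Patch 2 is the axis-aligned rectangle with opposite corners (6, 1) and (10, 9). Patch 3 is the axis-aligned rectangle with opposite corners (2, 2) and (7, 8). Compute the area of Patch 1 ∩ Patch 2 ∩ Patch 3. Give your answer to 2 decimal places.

The intersection is the polygon with vertices (6,4.333), (7,3.167), (7,2), (6,2).
By the shoelace formula its area is 1.75.

1.75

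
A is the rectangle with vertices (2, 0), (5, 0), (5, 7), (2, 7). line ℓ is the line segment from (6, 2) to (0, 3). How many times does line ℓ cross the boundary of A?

2

The segment meets the boundary at (2,2.667), (5,2.167).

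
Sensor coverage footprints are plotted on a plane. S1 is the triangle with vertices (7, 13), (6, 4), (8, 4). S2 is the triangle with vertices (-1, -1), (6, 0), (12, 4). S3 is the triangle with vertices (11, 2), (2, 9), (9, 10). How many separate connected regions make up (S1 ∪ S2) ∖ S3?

(S1 ∪ S2) ∖ S3 splits into 4 disjoint pieces (area 2.033, area 1.1998, area 0.2481, area 10.3519).

4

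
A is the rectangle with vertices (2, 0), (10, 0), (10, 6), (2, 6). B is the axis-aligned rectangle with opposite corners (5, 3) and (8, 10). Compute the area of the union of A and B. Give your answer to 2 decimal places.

By inclusion–exclusion:
Individual areas: |A| = 48, |B| = 21.
|A∩B|: x∈[5,8], y∈[3,6] → 3·3 = 9.
|A ∪ B| = 69 − 9 = 60.00.

60.00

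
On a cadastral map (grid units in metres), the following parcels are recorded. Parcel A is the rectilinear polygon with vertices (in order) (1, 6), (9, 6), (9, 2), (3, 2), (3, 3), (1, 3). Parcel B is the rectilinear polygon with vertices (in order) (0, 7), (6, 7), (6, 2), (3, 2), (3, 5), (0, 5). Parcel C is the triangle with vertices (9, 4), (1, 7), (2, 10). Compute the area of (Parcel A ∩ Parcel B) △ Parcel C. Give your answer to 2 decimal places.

25.46

|Parcel A ∩ Parcel B| = 14.
|(Parcel A ∩ Parcel B) ∩ Parcel C| = 1.0208.
|(Parcel A ∩ Parcel B) △ Parcel C| = 14 + 13.5 − 2.0417 = 25.46.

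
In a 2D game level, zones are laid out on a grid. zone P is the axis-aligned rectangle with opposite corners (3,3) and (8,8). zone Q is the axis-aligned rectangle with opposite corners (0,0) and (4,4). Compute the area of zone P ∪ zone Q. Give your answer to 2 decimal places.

40.00

By inclusion–exclusion:
Individual areas: |zone P| = 25, |zone Q| = 16.
|zone P∩zone Q|: x∈[3,4], y∈[3,4] → 1·1 = 1.
|zone P ∪ zone Q| = 41 − 1 = 40.00.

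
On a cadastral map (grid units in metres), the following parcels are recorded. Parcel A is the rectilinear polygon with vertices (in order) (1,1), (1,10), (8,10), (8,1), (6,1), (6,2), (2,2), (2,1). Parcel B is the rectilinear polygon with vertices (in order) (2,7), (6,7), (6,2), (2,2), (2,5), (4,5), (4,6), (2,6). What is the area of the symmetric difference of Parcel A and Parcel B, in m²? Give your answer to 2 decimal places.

41.00

|Parcel A| = 59, |Parcel B| = 18, |Parcel A∩Parcel B| = 18.
|Parcel A △ Parcel B| = |Parcel A| + |Parcel B| − 2·|Parcel A∩Parcel B| = 59 + 18 − 36 = 41.00.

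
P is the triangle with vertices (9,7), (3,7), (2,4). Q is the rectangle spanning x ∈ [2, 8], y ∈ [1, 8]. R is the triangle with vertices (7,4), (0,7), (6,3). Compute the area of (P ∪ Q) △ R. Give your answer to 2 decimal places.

|P ∪ Q| = 42.2143.
|(P ∪ Q) ∩ R| = 4.5238.
|(P ∪ Q) △ R| = 42.2143 + 5 − 9.0476 = 38.17.

38.17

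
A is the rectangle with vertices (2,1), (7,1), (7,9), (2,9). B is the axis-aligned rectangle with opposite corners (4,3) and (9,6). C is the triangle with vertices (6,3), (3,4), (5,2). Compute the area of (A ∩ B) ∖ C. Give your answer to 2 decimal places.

|A ∩ B| = 9.
|(A ∩ B) ∩ C| = 0.6667.
|(A ∩ B) ∖ C| = 9 − 0.6667 = 8.33.

8.33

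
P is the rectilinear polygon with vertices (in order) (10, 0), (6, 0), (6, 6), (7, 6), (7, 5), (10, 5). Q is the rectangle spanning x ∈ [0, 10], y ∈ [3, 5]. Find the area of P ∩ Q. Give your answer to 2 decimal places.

The intersection is the polygon with vertices (6,5), (7,5), (10,5), (10,3), (6,3).
By the shoelace formula its area is 8.00.

8.00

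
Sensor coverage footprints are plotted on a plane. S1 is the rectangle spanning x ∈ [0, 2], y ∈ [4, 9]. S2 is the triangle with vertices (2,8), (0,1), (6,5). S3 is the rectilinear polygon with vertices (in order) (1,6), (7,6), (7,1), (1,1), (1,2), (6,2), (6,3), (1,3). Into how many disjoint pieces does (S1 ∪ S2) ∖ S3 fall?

(S1 ∪ S2) ∖ S3 is a single connected region.

1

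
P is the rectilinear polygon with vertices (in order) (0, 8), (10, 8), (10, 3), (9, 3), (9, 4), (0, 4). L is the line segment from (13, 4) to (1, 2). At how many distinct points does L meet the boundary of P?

The segment meets the boundary at (9,3.333), (10,3.5).

2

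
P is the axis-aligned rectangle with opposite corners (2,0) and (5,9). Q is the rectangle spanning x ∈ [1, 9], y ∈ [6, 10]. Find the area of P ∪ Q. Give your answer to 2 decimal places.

By inclusion–exclusion:
Individual areas: |P| = 27, |Q| = 32.
|P∩Q|: x∈[2,5], y∈[6,9] → 3·3 = 9.
|P ∪ Q| = 59 − 9 = 50.00.

50.00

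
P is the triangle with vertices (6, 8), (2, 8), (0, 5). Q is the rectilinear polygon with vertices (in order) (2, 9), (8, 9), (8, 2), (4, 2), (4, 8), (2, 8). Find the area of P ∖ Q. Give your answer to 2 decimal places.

5.00

|P| = 6, |P∩Q| = 1.
|P ∖ Q| = |P| − |P∩Q| = 6 − 1 = 5.00.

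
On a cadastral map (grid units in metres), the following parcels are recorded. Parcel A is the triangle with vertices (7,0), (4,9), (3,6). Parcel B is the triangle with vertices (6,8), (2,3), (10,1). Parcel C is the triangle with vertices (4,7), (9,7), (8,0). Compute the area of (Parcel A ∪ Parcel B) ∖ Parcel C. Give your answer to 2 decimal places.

15.84

|Parcel A ∪ Parcel B| = 28.1775.
|(Parcel A ∪ Parcel B) ∩ Parcel C| = 12.3408.
|(Parcel A ∪ Parcel B) ∖ Parcel C| = 28.1775 − 12.3408 = 15.84.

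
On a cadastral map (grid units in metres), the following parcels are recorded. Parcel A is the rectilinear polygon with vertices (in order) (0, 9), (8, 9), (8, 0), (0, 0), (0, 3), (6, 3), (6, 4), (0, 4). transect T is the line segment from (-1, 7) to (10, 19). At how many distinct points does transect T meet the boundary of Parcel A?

2

The segment meets the boundary at (0.833,9), (0,8.091).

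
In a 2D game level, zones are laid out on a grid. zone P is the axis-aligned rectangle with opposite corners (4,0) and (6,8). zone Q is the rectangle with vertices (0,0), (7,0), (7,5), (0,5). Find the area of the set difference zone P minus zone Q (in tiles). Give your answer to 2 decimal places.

|zone P∩zone Q|: x∈[4,6], y∈[0,5] → 2·5 = 10.
|zone P| = 16.
|zone P ∖ zone Q| = |zone P| − |zone P∩zone Q| = 16 − 10 = 6.00.

6.00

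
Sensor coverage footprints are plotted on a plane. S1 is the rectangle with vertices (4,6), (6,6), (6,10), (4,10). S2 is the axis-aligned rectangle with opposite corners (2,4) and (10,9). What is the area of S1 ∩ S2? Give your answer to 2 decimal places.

|S1∩S2|: x∈[4,6], y∈[6,9] → 2·3 = 6.

6.00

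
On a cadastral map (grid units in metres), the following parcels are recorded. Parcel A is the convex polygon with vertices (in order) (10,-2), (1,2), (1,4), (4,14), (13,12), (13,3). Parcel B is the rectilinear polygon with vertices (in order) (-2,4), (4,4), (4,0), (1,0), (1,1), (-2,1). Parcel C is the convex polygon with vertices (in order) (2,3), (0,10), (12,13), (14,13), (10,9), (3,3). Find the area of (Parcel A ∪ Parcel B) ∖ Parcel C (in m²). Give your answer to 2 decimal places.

103.28

|Parcel A ∪ Parcel B| = 155.5.
|(Parcel A ∪ Parcel B) ∩ Parcel C| = 52.2184.
|(Parcel A ∪ Parcel B) ∖ Parcel C| = 155.5 − 52.2184 = 103.28.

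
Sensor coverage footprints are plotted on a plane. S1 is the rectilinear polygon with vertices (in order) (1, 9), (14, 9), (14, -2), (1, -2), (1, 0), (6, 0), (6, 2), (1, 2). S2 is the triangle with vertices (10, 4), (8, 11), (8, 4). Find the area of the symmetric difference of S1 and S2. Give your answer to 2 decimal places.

127.14

|S1| = 133, |S2| = 7, |S1∩S2| = 6.4286.
|S1 △ S2| = |S1| + |S2| − 2·|S1∩S2| = 133 + 7 − 12.8571 = 127.14.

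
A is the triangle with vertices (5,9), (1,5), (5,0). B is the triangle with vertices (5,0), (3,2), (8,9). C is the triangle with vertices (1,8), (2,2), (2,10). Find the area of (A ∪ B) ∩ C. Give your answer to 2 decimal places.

0.82

The region (A ∪ B) ∩ C is the polygon with vertices (2,6), (2,3.75), (1.632,4.21), (1.429,5.429).
By the shoelace formula its area is 0.82.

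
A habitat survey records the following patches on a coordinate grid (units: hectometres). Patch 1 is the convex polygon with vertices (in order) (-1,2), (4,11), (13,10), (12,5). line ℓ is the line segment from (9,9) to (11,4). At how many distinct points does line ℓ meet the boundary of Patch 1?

1

The segment meets the boundary at (10.718,4.704).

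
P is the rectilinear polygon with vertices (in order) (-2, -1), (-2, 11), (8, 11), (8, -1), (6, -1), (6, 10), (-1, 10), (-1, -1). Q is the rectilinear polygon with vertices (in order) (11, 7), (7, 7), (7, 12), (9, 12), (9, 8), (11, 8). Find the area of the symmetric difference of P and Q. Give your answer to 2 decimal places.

|P| = 43, |Q| = 12, |P∩Q| = 4.
|P △ Q| = |P| + |Q| − 2·|P∩Q| = 43 + 12 − 8 = 47.00.

47.00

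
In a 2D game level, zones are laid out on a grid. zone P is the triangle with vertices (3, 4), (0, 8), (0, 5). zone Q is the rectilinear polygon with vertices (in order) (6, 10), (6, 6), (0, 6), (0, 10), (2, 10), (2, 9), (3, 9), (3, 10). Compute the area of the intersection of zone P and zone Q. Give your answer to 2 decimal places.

1.50

The intersection is the polygon with vertices (1.5,6), (0,6), (0,8).
By the shoelace formula its area is 1.50.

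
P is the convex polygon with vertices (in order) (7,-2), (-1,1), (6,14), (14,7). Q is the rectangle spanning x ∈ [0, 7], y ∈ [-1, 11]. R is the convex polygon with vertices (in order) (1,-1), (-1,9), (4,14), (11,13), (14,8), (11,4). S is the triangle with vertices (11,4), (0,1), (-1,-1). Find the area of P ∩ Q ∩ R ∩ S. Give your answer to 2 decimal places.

6.26

The intersection is the polygon with vertices (7,2.333), (1.526,0.053), (0.73,0.351), (0.569,1.155), (7,2.909).
By the shoelace formula its area is 6.26.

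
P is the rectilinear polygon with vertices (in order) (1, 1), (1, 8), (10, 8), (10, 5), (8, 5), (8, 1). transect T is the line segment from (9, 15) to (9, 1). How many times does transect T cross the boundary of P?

2

The segment meets the boundary at (9,5), (9,8).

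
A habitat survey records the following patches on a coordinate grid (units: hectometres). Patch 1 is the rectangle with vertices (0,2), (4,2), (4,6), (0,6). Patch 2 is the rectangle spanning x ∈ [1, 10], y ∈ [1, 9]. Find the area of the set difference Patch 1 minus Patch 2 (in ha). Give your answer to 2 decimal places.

4.00

|Patch 1∩Patch 2|: x∈[1,4], y∈[2,6] → 3·4 = 12.
|Patch 1| = 16.
|Patch 1 ∖ Patch 2| = |Patch 1| − |Patch 1∩Patch 2| = 16 − 12 = 4.00.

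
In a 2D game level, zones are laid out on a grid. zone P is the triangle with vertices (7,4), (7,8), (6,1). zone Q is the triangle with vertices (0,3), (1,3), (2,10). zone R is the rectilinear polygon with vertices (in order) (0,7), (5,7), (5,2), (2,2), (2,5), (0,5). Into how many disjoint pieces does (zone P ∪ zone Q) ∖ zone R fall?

3

(zone P ∪ zone Q) ∖ zone R splits into 3 disjoint pieces (area 2, area 1.7143, area 0.6429).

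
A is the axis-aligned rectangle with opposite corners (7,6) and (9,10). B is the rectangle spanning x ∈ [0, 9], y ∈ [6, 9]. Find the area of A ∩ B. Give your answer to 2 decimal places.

|A∩B|: x∈[7,9], y∈[6,9] → 2·3 = 6.

6.00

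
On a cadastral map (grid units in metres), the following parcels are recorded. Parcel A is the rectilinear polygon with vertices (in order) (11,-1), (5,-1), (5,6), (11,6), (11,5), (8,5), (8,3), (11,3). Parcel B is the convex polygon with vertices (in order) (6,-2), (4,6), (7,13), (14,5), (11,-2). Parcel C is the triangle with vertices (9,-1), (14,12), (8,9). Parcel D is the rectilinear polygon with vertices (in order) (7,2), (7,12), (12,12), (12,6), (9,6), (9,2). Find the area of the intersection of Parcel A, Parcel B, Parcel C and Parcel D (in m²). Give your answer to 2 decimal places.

1.00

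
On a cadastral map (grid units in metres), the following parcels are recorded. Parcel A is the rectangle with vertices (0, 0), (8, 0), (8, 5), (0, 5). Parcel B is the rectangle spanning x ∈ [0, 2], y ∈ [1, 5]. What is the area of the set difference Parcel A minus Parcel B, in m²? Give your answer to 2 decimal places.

32.00

|Parcel A∩Parcel B|: x∈[0,2], y∈[1,5] → 2·4 = 8.
|Parcel A| = 40.
|Parcel A ∖ Parcel B| = |Parcel A| − |Parcel A∩Parcel B| = 40 − 8 = 32.00.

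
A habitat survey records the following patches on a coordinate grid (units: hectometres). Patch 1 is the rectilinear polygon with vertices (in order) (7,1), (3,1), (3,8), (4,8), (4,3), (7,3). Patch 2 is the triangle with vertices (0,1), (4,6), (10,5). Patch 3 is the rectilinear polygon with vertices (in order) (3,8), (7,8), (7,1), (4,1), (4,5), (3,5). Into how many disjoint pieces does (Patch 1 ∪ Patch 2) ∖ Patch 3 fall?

2

(Patch 1 ∪ Patch 2) ∖ Patch 3 splits into 2 disjoint pieces (area 7.825, area 2.55).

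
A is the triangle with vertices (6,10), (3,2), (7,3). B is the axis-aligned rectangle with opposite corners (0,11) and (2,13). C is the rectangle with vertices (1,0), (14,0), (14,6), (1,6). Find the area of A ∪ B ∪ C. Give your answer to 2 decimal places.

86.14

By inclusion–exclusion:
Individual areas: |A| = 14.5, |B| = 4, |C| = 78.
|A∩B| = 0.
|A∩C| = 10.3571.
|B∩C| = 0 (no overlap).
|A∩B∩C| = 0.
|A ∪ B ∪ C| = 96.5 − 10.3571 + 0 = 86.14.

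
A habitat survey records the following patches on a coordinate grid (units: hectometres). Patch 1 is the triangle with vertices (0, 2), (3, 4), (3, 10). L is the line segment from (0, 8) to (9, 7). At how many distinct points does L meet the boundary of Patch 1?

2

The segment meets the boundary at (2.16,7.76), (3,7.667).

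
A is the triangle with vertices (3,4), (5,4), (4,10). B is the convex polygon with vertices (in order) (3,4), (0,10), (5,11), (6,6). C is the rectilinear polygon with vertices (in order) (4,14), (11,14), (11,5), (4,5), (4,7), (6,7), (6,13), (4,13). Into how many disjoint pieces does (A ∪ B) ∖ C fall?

1

(A ∪ B) ∖ C is a single connected region.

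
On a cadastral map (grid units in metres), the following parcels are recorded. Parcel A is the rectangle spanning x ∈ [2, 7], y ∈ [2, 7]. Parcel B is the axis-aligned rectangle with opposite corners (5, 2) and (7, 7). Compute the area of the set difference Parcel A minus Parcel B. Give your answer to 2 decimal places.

15.00

|Parcel A∩Parcel B|: x∈[5,7], y∈[2,7] → 2·5 = 10.
|Parcel A| = 25.
|Parcel A ∖ Parcel B| = |Parcel A| − |Parcel A∩Parcel B| = 25 − 10 = 15.00.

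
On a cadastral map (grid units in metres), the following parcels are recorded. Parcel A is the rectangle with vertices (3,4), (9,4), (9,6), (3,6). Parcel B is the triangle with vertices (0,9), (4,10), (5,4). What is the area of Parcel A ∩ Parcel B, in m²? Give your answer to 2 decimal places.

The intersection is the polygon with vertices (4.667,6), (5,4), (3,6).
By the shoelace formula its area is 1.67.

1.67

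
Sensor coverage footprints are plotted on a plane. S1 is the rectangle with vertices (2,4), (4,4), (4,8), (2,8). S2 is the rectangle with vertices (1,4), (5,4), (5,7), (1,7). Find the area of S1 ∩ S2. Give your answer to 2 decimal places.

|S1∩S2|: x∈[2,4], y∈[4,7] → 2·3 = 6.

6.00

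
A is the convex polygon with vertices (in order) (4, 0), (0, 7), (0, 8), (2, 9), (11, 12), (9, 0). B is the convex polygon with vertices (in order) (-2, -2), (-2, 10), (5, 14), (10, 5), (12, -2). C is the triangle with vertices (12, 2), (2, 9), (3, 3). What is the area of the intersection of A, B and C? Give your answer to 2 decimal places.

24.66

The intersection is the polygon with vertices (9.382,2.291), (3,3), (2,9), (9.612,3.672).
By the shoelace formula its area is 24.66.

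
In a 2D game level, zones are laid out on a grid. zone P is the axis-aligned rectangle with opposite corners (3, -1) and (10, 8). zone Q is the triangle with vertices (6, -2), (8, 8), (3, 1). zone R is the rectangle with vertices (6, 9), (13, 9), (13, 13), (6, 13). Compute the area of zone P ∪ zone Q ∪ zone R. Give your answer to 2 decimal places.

By inclusion–exclusion:
Individual areas: |zone P| = 63, |zone Q| = 18, |zone R| = 28.
|zone P∩zone Q| = 17.4.
|zone P∩zone R| = 0 (no overlap).
|zone Q∩zone R| = 0.
|zone P∩zone Q∩zone R| = 0.
|zone P ∪ zone Q ∪ zone R| = 109 − 17.4 + 0 = 91.60.

91.60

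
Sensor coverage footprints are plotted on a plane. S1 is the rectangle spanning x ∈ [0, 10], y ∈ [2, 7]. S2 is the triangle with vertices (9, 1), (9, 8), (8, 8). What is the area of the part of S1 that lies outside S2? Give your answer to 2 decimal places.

47.50

|S1| = 50, |S1∩S2| = 2.5.
|S1 ∖ S2| = |S1| − |S1∩S2| = 50 − 2.5 = 47.50.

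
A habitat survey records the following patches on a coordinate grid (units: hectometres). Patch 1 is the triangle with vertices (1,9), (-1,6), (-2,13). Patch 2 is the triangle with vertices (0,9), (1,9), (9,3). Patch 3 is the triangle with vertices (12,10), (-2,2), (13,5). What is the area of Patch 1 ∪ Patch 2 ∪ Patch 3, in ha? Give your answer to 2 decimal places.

49.63

By inclusion–exclusion:
Individual areas: |Patch 1| = 8.5, |Patch 2| = 3, |Patch 3| = 39.
|Patch 1∩Patch 2| = 0.2308.
|Patch 1∩Patch 3| = 0.
|Patch 2∩Patch 3| = 0.6387.
|Patch 1∩Patch 2∩Patch 3| = 0.
|Patch 1 ∪ Patch 2 ∪ Patch 3| = 50.5 − 0.8694 + 0 = 49.63.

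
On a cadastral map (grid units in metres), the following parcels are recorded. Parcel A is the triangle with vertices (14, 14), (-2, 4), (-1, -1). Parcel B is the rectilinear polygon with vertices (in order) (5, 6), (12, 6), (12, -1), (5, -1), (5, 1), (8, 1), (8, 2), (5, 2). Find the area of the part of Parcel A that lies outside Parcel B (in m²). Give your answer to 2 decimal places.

|Parcel A| = 45, |Parcel A∩Parcel B| = 0.5.
|Parcel A ∖ Parcel B| = |Parcel A| − |Parcel A∩Parcel B| = 45 − 0.5 = 44.50.

44.50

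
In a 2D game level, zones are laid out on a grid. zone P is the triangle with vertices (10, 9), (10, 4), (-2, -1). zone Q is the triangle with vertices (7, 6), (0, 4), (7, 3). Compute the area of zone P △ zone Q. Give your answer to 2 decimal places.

|zone P| = 30, |zone Q| = 10.5, |zone P∩zone Q| = 6.0461.
|zone P △ zone Q| = |zone P| + |zone Q| − 2·|zone P∩zone Q| = 30 + 10.5 − 12.0923 = 28.41.

28.41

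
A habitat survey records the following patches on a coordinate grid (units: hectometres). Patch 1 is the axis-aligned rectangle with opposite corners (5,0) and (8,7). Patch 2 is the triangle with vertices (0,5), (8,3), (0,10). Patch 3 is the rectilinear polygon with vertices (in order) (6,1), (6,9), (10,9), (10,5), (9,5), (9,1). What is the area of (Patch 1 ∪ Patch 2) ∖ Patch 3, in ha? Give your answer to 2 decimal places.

|Patch 1 ∪ Patch 2| = 38.1875.
|(Patch 1 ∪ Patch 2) ∩ Patch 3| = 12.
|(Patch 1 ∪ Patch 2) ∖ Patch 3| = 38.1875 − 12 = 26.19.

26.19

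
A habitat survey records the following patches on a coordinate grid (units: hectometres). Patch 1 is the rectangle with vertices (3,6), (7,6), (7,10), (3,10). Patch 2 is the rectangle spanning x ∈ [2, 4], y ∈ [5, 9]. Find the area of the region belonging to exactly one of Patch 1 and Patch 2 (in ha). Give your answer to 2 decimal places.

18.00

|Patch 1∩Patch 2|: x∈[3,4], y∈[6,9] → 1·3 = 3.
|Patch 1 △ Patch 2| = |Patch 1| + |Patch 2| − 2·|Patch 1∩Patch 2| = 16 + 8 − 6 = 18.00.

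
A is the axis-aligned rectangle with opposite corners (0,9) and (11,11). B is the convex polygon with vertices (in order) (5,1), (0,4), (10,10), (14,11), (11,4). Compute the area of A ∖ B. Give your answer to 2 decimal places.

20.04

|A| = 22, |A∩B| = 1.9583.
|A ∖ B| = |A| − |A∩B| = 22 − 1.9583 = 20.04.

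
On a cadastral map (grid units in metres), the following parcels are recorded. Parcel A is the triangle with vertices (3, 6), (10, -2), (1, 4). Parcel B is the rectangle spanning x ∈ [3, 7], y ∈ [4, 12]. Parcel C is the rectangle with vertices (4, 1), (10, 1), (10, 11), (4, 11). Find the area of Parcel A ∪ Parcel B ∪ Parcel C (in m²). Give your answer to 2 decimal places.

78.81

By inclusion–exclusion:
Individual areas: |Parcel A| = 15, |Parcel B| = 32, |Parcel C| = 60.
|Parcel A∩Parcel B| = 1.75.
|Parcel A∩Parcel C| = 5.7589.
|Parcel B∩Parcel C|: x∈[4,7], y∈[4,11] → 3·7 = 21.
|Parcel A∩Parcel B∩Parcel C| = 0.3214.
|Parcel A ∪ Parcel B ∪ Parcel C| = 107 − 28.5089 + 0.3214 = 78.81.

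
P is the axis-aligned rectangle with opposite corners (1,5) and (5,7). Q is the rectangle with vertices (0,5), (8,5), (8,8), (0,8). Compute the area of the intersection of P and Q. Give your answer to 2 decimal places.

|P∩Q|: x∈[1,5], y∈[5,7] → 4·2 = 8.

8.00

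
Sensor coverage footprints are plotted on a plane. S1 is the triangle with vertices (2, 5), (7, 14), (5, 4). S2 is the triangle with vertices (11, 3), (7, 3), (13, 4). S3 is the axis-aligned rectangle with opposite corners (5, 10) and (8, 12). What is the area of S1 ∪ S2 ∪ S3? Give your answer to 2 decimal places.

21.91

By inclusion–exclusion:
Individual areas: |S1| = 16, |S2| = 2, |S3| = 6.
|S1∩S2| = 0.
|S1∩S3| = 2.0889.
|S2∩S3| = 0.
|S1∩S2∩S3| = 0.
|S1 ∪ S2 ∪ S3| = 24 − 2.0889 + 0 = 21.91.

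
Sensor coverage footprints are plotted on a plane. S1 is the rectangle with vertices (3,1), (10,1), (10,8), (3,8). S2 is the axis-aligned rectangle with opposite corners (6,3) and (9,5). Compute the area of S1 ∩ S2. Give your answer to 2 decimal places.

6.00

|S1∩S2|: x∈[6,9], y∈[3,5] → 3·2 = 6.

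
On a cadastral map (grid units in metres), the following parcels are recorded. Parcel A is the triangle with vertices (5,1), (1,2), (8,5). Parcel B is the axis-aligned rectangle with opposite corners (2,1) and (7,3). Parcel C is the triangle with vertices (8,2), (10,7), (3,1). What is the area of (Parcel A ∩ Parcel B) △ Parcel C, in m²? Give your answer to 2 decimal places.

|Parcel A ∩ Parcel B| = 5.994.
|(Parcel A ∩ Parcel B) ∩ Parcel C| = 2.5312.
|(Parcel A ∩ Parcel B) △ Parcel C| = 5.994 + 11.5 − 5.0624 = 12.43.

12.43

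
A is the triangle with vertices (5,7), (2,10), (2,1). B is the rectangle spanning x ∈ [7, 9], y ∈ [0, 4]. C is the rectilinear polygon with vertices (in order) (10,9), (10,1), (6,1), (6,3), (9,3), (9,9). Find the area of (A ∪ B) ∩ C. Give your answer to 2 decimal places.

4.00

|A ∪ B| = 21.5.
|(A ∪ B) ∩ C| = 4.00.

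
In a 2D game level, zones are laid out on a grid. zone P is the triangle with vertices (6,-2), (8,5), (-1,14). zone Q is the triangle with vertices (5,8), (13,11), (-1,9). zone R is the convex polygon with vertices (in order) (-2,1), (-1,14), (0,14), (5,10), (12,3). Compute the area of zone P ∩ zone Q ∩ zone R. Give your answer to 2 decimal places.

3.31

The intersection is the polygon with vertices (1.36,8.607), (1.059,9.294), (3.375,9.625), (5,8).
By the shoelace formula its area is 3.31.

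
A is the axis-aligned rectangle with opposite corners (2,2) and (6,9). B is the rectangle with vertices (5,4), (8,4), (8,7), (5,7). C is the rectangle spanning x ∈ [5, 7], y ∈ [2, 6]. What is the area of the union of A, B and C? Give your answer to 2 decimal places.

By inclusion–exclusion:
Individual areas: |A| = 28, |B| = 9, |C| = 8.
|A∩B|: x∈[5,6], y∈[4,7] → 1·3 = 3.
|A∩C|: x∈[5,6], y∈[2,6] → 1·4 = 4.
|B∩C|: x∈[5,7], y∈[4,6] → 2·2 = 4.
|A∩B∩C| = 2.
|A ∪ B ∪ C| = 45 − 11 + 2 = 36.00.

36.00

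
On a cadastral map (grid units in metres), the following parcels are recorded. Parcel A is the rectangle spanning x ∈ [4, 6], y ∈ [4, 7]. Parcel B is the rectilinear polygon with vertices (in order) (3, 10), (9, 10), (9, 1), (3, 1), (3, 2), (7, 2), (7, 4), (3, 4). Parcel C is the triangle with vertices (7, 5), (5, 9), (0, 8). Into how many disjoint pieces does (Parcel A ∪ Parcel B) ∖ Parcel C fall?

(Parcel A ∪ Parcel B) ∖ Parcel C is a single connected region.

1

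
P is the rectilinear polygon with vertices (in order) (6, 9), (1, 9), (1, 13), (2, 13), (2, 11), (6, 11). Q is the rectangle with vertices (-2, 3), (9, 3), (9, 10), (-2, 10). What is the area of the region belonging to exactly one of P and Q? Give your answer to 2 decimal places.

79.00

|P| = 12, |Q| = 77, |P∩Q| = 5.
|P △ Q| = |P| + |Q| − 2·|P∩Q| = 12 + 77 − 10 = 79.00.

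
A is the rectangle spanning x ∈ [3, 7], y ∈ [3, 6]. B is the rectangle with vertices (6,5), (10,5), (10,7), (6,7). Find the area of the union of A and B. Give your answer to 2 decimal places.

By inclusion–exclusion:
Individual areas: |A| = 12, |B| = 8.
|A∩B|: x∈[6,7], y∈[5,6] → 1·1 = 1.
|A ∪ B| = 20 − 1 = 19.00.

19.00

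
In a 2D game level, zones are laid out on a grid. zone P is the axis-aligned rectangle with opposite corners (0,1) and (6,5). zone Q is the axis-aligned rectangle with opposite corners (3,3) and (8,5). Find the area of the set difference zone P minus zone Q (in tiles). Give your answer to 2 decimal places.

|zone P∩zone Q|: x∈[3,6], y∈[3,5] → 3·2 = 6.
|zone P| = 24.
|zone P ∖ zone Q| = |zone P| − |zone P∩zone Q| = 24 − 6 = 18.00.

18.00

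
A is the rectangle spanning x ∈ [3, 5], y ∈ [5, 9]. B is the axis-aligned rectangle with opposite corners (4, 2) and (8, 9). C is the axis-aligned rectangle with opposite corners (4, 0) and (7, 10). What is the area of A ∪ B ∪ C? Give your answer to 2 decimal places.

By inclusion–exclusion:
Individual areas: |A| = 8, |B| = 28, |C| = 30.
|A∩B|: x∈[4,5], y∈[5,9] → 1·4 = 4.
|A∩C|: x∈[4,5], y∈[5,9] → 1·4 = 4.
|B∩C|: x∈[4,7], y∈[2,9] → 3·7 = 21.
|A∩B∩C| = 4.
|A ∪ B ∪ C| = 66 − 29 + 4 = 41.00.

41.00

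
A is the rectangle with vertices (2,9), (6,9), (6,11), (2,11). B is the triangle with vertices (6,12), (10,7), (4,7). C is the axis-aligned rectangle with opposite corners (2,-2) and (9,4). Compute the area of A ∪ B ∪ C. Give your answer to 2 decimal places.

By inclusion–exclusion:
Individual areas: |A| = 8, |B| = 15, |C| = 42.
|A∩B| = 1.6.
|A∩C| = 0 (no overlap).
|B∩C| = 0.
|A∩B∩C| = 0.
|A ∪ B ∪ C| = 65 − 1.6 + 0 = 63.40.

63.40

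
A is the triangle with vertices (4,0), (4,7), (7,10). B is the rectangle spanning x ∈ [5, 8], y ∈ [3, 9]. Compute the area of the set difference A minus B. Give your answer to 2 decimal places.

|A| = 10.5, |A∩B| = 4.3167.
|A ∖ B| = |A| − |A∩B| = 10.5 − 4.3167 = 6.18.

6.18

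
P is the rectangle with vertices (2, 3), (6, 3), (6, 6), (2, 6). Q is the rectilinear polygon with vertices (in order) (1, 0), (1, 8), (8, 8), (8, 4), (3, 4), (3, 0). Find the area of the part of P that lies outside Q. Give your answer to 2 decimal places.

3.00

|P| = 12, |P∩Q| = 9.
|P ∖ Q| = |P| − |P∩Q| = 12 − 9 = 3.00.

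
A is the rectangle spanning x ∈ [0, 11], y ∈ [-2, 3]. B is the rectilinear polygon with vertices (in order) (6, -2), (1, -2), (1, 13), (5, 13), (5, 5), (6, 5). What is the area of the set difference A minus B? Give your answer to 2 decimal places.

|A| = 55, |A∩B| = 25.
|A ∖ B| = |A| − |A∩B| = 55 − 25 = 30.00.

30.00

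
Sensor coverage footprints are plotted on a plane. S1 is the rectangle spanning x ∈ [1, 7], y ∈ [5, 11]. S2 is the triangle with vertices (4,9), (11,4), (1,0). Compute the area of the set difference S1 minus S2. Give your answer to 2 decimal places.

24.55

|S1| = 36, |S1∩S2| = 11.4524.
|S1 ∖ S2| = |S1| − |S1∩S2| = 36 − 11.4524 = 24.55.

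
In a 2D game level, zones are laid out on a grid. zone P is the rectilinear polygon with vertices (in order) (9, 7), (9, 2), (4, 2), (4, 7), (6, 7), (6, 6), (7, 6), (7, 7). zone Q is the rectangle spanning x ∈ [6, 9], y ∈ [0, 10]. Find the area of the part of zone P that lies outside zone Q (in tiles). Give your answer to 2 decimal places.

10.00

|zone P| = 24, |zone P∩zone Q| = 14.
|zone P ∖ zone Q| = |zone P| − |zone P∩zone Q| = 24 − 14 = 10.00.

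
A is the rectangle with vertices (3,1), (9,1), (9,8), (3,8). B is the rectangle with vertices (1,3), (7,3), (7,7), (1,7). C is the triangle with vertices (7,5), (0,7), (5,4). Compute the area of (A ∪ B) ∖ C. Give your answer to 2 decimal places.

44.66

|A ∪ B| = 50.
|(A ∪ B) ∩ C| = 5.3429.
|(A ∪ B) ∖ C| = 50 − 5.3429 = 44.66.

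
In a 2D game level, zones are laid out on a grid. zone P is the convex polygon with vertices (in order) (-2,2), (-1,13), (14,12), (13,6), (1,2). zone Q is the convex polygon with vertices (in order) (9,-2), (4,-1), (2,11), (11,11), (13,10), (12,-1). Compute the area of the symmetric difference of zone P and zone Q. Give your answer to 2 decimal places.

114.53

|zone P| = 132, |zone Q| = 117.5, |zone P∩zone Q| = 67.4868.
|zone P △ zone Q| = |zone P| + |zone Q| − 2·|zone P∩zone Q| = 132 + 117.5 − 134.9737 = 114.53.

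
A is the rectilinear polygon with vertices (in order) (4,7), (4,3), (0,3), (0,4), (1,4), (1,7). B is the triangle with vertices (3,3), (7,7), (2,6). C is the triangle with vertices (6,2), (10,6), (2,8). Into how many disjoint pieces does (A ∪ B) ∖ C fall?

(A ∪ B) ∖ C splits into 2 disjoint pieces (area 0.0444, area 11.8667).

2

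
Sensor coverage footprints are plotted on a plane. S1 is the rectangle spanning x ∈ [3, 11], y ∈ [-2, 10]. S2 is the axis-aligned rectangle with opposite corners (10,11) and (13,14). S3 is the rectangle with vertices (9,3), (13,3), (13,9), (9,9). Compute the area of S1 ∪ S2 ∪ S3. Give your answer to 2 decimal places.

117.00

By inclusion–exclusion:
Individual areas: |S1| = 96, |S2| = 9, |S3| = 24.
|S1∩S2| = 0 (no overlap).
|S1∩S3|: x∈[9,11], y∈[3,9] → 2·6 = 12.
|S2∩S3| = 0 (no overlap).
|S1∩S2∩S3| = 0.
|S1 ∪ S2 ∪ S3| = 129 − 12 + 0 = 117.00.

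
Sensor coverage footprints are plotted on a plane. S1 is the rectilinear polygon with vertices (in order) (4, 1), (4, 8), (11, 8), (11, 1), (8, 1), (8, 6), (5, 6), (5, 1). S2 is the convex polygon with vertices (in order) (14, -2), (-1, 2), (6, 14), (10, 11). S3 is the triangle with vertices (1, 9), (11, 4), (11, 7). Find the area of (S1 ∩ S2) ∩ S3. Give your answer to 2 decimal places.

13.00

The region (S1 ∩ S2) ∩ S3 is the polygon with vertices (6,8), (11,7), (11,4), (8,5.5), (8,6), (7,6), (4,7.5), (4,8).
By the shoelace formula its area is 13.00.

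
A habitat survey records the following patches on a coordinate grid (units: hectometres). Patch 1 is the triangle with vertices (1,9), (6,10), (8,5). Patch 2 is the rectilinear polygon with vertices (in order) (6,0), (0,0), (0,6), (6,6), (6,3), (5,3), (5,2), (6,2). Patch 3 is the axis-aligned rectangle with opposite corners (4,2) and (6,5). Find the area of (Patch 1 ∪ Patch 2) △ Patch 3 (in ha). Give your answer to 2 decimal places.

|Patch 1 ∪ Patch 2| = 48.5.
|(Patch 1 ∪ Patch 2) ∩ Patch 3| = 5.
|(Patch 1 ∪ Patch 2) △ Patch 3| = 48.5 + 6 − 10 = 44.50.

44.50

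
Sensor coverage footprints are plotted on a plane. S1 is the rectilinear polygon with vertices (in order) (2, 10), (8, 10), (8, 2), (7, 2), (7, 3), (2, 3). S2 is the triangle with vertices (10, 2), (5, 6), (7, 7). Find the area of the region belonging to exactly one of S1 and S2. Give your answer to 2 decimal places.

39.97

|S1| = 43, |S2| = 6.5, |S1∩S2| = 4.7667.
|S1 △ S2| = |S1| + |S2| − 2·|S1∩S2| = 43 + 6.5 − 9.5333 = 39.97.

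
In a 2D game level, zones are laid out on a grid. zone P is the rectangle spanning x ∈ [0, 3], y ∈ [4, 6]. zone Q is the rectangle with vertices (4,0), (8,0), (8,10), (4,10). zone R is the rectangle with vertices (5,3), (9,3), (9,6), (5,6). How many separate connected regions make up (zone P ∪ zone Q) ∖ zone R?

(zone P ∪ zone Q) ∖ zone R splits into 2 disjoint pieces (area 6, area 31).

2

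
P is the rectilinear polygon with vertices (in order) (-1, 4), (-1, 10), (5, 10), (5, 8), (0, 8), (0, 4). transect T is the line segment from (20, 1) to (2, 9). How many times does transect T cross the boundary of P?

The segment meets the boundary at (4.25,8).

1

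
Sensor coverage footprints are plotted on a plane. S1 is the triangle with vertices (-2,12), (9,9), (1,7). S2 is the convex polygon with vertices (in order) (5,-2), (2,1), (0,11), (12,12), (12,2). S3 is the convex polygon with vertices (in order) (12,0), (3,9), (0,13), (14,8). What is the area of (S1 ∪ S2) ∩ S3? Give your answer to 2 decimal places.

The region (S1 ∪ S2) ∩ S3 is the polygon with vertices (4.54,11.378), (12,8.714), (12,2), (10.727,1.273), (3,9), (1.412,11.118).
By the shoelace formula its area is 52.38.

52.38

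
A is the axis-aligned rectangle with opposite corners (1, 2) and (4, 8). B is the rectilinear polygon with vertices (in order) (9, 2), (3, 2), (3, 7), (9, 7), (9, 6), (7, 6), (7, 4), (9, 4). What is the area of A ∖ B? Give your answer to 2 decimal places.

|A| = 18, |A∩B| = 5.
|A ∖ B| = |A| − |A∩B| = 18 − 5 = 13.00.

13.00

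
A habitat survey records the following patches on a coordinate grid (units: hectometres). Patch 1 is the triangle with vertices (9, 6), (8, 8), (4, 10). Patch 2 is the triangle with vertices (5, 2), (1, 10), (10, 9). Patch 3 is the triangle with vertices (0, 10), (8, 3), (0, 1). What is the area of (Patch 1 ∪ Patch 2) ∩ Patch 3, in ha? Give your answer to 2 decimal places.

8.69

The region (Patch 1 ∪ Patch 2) ∩ Patch 3 is the polygon with vertices (5.217,2.304), (4.889,2.222), (1.778,8.444), (6.593,4.231).
By the shoelace formula its area is 8.69.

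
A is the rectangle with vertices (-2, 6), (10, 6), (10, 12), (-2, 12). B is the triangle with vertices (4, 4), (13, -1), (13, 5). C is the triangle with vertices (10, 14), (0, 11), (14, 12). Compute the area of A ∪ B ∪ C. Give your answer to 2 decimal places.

By inclusion–exclusion:
Individual areas: |A| = 72, |B| = 27, |C| = 16.
|A∩B| = 0.
|A∩C| = 4.7619.
|B∩C| = 0.
|A∩B∩C| = 0.
|A ∪ B ∪ C| = 115 − 4.7619 + 0 = 110.24.

110.24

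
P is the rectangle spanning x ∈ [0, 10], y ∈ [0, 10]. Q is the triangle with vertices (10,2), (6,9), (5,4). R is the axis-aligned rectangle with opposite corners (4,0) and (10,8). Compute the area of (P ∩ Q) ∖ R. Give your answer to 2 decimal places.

0.39

|P ∩ Q| = 13.5.
|(P ∩ Q) ∩ R| = 13.1143.
|(P ∩ Q) ∖ R| = 13.5 − 13.1143 = 0.39.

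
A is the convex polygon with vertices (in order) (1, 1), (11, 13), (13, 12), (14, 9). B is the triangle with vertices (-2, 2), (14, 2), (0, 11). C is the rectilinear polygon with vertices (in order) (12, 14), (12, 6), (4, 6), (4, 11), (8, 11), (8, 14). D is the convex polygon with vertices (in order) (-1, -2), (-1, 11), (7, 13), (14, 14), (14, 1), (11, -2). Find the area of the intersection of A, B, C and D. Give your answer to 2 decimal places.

1.43

The intersection is the polygon with vertices (5.167,6), (6.077,7.093), (7.778,6).
By the shoelace formula its area is 1.43.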